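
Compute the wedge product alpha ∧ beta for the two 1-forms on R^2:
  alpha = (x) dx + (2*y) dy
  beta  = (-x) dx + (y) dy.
alpha ∧ beta = (3*x*y) dx ∧ dy

Distribute the wedge, using dx_i ∧ dx_j = -dx_j ∧ dx_i and dx_i ∧ dx_i = 0. For each pair (i, j) with i < j, the coefficient of dx_i ∧ dx_j in alpha ∧ beta is (alpha_i * beta_j - alpha_j * beta_i). Collecting: alpha ∧ beta = (3*x*y) dx ∧ dy.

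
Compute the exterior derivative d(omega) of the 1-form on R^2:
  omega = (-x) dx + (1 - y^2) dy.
d(omega) = 0

For a 1-form omega = sum_i f_i dx_i, the exterior derivative is
  d(omega) = sum_{i < j} (∂f_j/∂x_i - ∂f_i/∂x_j) dx_i ∧ dx_j.

Assembling: d(omega) = 0.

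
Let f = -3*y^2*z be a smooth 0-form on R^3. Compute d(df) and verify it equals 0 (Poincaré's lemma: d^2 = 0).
d(df) = 0

Step 1: df = sum_i (∂f/∂x_i) dx_i = (0) dx + (-6*y*z) dy + (-3*y^2) dz.
Step 2: Apply d again. Using the 1-form formula, the coefficient of dx ∧ dy in d(df) is ∂^2 f/∂x ∂y - ∂^2 f/∂y ∂x = (0) - (0) = 0 (equality of mixed partials for smooth f).
Similarly for dx ∧ dz and dy ∧ dz — all coefficients vanish. So d(df) = 0.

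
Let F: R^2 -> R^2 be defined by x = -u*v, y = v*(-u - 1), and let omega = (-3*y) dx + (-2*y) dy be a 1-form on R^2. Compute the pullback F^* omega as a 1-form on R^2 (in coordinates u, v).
F^* omega = (5*v^2*(-u - 1)) du + (v*(-5*u^2 - 7*u - 2)) dv

Using F^*(f dg) = (f ∘ F) d(g ∘ F), substitute each coordinate x_i by F_i(u, v) in f_i, and replace dx_i by d F_i = (∂F_i/∂u) du + (∂F_i/∂v) dv.
  For the x component: f_1(F) = 3*v*(u + 1); d F_1 = (-v) du + (-u) dv
  For the y component: f_2(F) = 2*v*(u + 1); d F_2 = (-v) du + (-u - 1) dv
Combining and collecting du, dv coefficients:
  coeff of du: 5*v^2*(-u - 1)
  coeff of dv: v*(-5*u^2 - 7*u - 2)
F^* omega = (5*v^2*(-u - 1)) du + (v*(-5*u^2 - 7*u - 2)) dv.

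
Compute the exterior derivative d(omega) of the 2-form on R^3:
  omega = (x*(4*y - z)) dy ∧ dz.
d(omega) = (4*y - z) dx ∧ dy ∧ dz

For a 2-form omega = sum_{i<j} g_{ij} dx_i ∧ dx_j, the exterior derivative is
  d(omega) = sum_{i<j} d(g_{ij}) ∧ dx_i ∧ dx_j = sum_{i<j, k} (∂g_{ij}/∂x_k) dx_k ∧ dx_i ∧ dx_j.
Expand each term, using dx_k ∧ dx_i ∧ dx_j = sgn(permutation) dx_{(a)} ∧ dx_{(b)} ∧ dx_{(c)} with (a < b < c) sorted:
  d(x*(4*y - z)) includes (∂/∂x)(x*(4*y - z)) dx = (4*y - z) dx, which multiplied by dy ∧ dz gives (4*y - z) dx ∧ dy ∧ dz
Collecting like 3-forms: d(omega) = (4*y - z) dx ∧ dy ∧ dz.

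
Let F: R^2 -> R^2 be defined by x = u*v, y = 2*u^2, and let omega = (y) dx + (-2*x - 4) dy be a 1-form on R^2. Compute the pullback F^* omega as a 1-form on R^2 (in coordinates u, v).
F^* omega = (2*u*(-3*u*v - 8)) du + (2*u^3) dv

Using F^*(f dg) = (f ∘ F) d(g ∘ F), substitute each coordinate x_i by F_i(u, v) in f_i, and replace dx_i by d F_i = (∂F_i/∂u) du + (∂F_i/∂v) dv.
  For the x component: f_1(F) = 2*u^2; d F_1 = (v) du + (u) dv
  For the y component: f_2(F) = -2*u*v - 4; d F_2 = (4*u) du + (0) dv
Combining and collecting du, dv coefficients:
  coeff of du: 2*u*(-3*u*v - 8)
  coeff of dv: 2*u^3
F^* omega = (2*u*(-3*u*v - 8)) du + (2*u^3) dv.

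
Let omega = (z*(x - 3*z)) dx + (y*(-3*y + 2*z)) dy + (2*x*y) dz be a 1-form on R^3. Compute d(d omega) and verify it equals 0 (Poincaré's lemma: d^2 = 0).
d(d omega) = 0

Step 1: d omega = sum_{i<j} (∂f_j/∂x_i - ∂f_i/∂x_j) dx_i ∧ dx_j:
  coeff of dx ∧ dy: 0
  coeff of dx ∧ dz: -x + 2*y + 6*z
  coeff of dy ∧ dz: 2*x - 2*y
Step 2: Apply d again to each 2-form coefficient. The only possible 3-form in R^3 is dx ∧ dy ∧ dz, with coefficient
  ∂(coeff of dy∧dz)/∂x - ∂(coeff of dx∧dz)/∂y + ∂(coeff of dx∧dy)/∂z
  = ∂/∂x (2*x - 2*y) - ∂/∂y (-x + 2*y + 6*z) + ∂/∂z (0).
Each of these terms simplifies to sums of mixed partials that cancel in pairs. The result is 0 (by equality of mixed partials for smooth functions — Schwarz / Clairaut).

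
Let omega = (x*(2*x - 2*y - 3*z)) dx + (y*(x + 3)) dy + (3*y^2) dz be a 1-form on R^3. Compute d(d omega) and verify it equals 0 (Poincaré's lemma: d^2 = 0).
d(d omega) = 0

Step 1: d omega = sum_{i<j} (∂f_j/∂x_i - ∂f_i/∂x_j) dx_i ∧ dx_j:
  coeff of dx ∧ dy: 2*x + y
  coeff of dx ∧ dz: 3*x
  coeff of dy ∧ dz: 6*y
Step 2: Apply d again to each 2-form coefficient. The only possible 3-form in R^3 is dx ∧ dy ∧ dz, with coefficient
  ∂(coeff of dy∧dz)/∂x - ∂(coeff of dx∧dz)/∂y + ∂(coeff of dx∧dy)/∂z
  = ∂/∂x (6*y) - ∂/∂y (3*x) + ∂/∂z (2*x + y).
Each of these terms simplifies to sums of mixed partials that cancel in pairs. The result is 0 (by equality of mixed partials for smooth functions — Schwarz / Clairaut).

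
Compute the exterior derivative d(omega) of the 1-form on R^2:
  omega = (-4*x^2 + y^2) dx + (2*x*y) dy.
d(omega) = 0

For a 1-form omega = sum_i f_i dx_i, the exterior derivative is
  d(omega) = sum_{i < j} (∂f_j/∂x_i - ∂f_i/∂x_j) dx_i ∧ dx_j.

Assembling: d(omega) = 0.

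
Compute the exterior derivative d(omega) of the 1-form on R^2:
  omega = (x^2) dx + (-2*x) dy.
d(omega) = (-2) dx ∧ dy

For a 1-form omega = sum_i f_i dx_i, the exterior derivative is
  d(omega) = sum_{i < j} (∂f_j/∂x_i - ∂f_i/∂x_j) dx_i ∧ dx_j.
  coefficient of dx ∧ dy: ∂f_2/∂x - ∂f_1/∂y = ∂(-2*x)/∂x - ∂(x^2)/∂y = -2
Assembling: d(omega) = (-2) dx ∧ dy.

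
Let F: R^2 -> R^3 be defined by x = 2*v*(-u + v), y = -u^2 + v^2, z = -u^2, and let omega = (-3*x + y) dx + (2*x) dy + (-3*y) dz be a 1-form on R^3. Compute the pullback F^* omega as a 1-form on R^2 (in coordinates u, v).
F^* omega = (-6*u^3 + 10*u^2*v - 14*u*v^2 + 10*v^3) du + (2*u^3 - 16*u^2*v + 26*u*v^2 - 12*v^3) dv

Using F^*(f dg) = (f ∘ F) d(g ∘ F), substitute each coordinate x_i by F_i(u, v) in f_i, and replace dx_i by d F_i = (∂F_i/∂u) du + (∂F_i/∂v) dv.
  For the x component: f_1(F) = -u^2 + 6*u*v - 5*v^2; d F_1 = (-2*v) du + (-2*u + 4*v) dv
  For the y component: f_2(F) = 4*v*(-u + v); d F_2 = (-2*u) du + (2*v) dv
  For the z component: f_3(F) = 3*u^2 - 3*v^2; d F_3 = (-2*u) du + (0) dv
Combining and collecting du, dv coefficients:
  coeff of du: -6*u^3 + 10*u^2*v - 14*u*v^2 + 10*v^3
  coeff of dv: 2*u^3 - 16*u^2*v + 26*u*v^2 - 12*v^3
F^* omega = (-6*u^3 + 10*u^2*v - 14*u*v^2 + 10*v^3) du + (2*u^3 - 16*u^2*v + 26*u*v^2 - 12*v^3) dv.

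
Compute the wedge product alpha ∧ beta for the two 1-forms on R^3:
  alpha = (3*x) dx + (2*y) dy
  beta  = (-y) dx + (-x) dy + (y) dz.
alpha ∧ beta = (-3*x^2 + 2*y^2) dx ∧ dy + (3*x*y) dx ∧ dz + (2*y^2) dy ∧ dz

Distribute the wedge, using dx_i ∧ dx_j = -dx_j ∧ dx_i and dx_i ∧ dx_i = 0. For each pair (i, j) with i < j, the coefficient of dx_i ∧ dx_j in alpha ∧ beta is (alpha_i * beta_j - alpha_j * beta_i). Collecting: alpha ∧ beta = (-3*x^2 + 2*y^2) dx ∧ dy + (3*x*y) dx ∧ dz + (2*y^2) dy ∧ dz.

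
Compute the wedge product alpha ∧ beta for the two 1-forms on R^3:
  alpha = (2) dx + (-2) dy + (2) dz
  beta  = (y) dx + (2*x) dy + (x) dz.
alpha ∧ beta = (4*x + 2*y) dx ∧ dy + (2*x - 2*y) dx ∧ dz + (-6*x) dy ∧ dz

Distribute the wedge, using dx_i ∧ dx_j = -dx_j ∧ dx_i and dx_i ∧ dx_i = 0. For each pair (i, j) with i < j, the coefficient of dx_i ∧ dx_j in alpha ∧ beta is (alpha_i * beta_j - alpha_j * beta_i). Collecting: alpha ∧ beta = (4*x + 2*y) dx ∧ dy + (2*x - 2*y) dx ∧ dz + (-6*x) dy ∧ dz.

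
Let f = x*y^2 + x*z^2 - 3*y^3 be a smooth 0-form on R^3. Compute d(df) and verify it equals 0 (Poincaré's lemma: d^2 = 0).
d(df) = 0

Step 1: df = sum_i (∂f/∂x_i) dx_i = (y^2 + z^2) dx + (y*(2*x - 9*y)) dy + (2*x*z) dz.
Step 2: Apply d again. Using the 1-form formula, the coefficient of dx ∧ dy in d(df) is ∂^2 f/∂x ∂y - ∂^2 f/∂y ∂x = (2*y) - (2*y) = 0 (equality of mixed partials for smooth f).
Similarly for dx ∧ dz and dy ∧ dz — all coefficients vanish. So d(df) = 0.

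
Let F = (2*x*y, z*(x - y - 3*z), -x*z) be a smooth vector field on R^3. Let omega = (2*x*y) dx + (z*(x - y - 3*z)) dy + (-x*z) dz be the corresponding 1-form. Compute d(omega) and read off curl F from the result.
d(omega) = (-x + y + 6*z) dy ∧ dz + (z) dz ∧ dx + (-2*x + z) dx ∧ dy; curl F = (-x + y + 6*z, z, -2*x + z)

d omega = sum_{i<j} (∂f_j/∂x_i - ∂f_i/∂x_j) dx_i ∧ dx_j. Under the identification (dy ∧ dz, dz ∧ dx, dx ∧ dy) ↔ (e_x, e_y, e_z), the coefficients are exactly the components of curl F. Compute:
  ∂R/∂y - ∂Q/∂z = (0) - (x - y - 6*z) = -x + y + 6*z
  ∂P/∂z - ∂R/∂x = (0) - (-z) = z
  ∂Q/∂x - ∂P/∂y = (z) - (2*x) = -2*x + z.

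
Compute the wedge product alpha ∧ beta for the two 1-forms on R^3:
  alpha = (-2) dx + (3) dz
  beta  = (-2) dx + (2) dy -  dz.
alpha ∧ beta = (-4) dx ∧ dy + (8) dx ∧ dz + (-6) dy ∧ dz

Distribute the wedge, using dx_i ∧ dx_j = -dx_j ∧ dx_i and dx_i ∧ dx_i = 0. For each pair (i, j) with i < j, the coefficient of dx_i ∧ dx_j in alpha ∧ beta is (alpha_i * beta_j - alpha_j * beta_i). Collecting: alpha ∧ beta = (-4) dx ∧ dy + (8) dx ∧ dz + (-6) dy ∧ dz.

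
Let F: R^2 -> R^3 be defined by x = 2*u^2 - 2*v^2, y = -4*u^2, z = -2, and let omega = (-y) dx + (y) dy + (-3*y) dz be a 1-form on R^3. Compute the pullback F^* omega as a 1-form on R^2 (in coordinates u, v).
F^* omega = (48*u^3) du + (-16*u^2*v) dv

Using F^*(f dg) = (f ∘ F) d(g ∘ F), substitute each coordinate x_i by F_i(u, v) in f_i, and replace dx_i by d F_i = (∂F_i/∂u) du + (∂F_i/∂v) dv.
  For the x component: f_1(F) = 4*u^2; d F_1 = (4*u) du + (-4*v) dv
  For the y component: f_2(F) = -4*u^2; d F_2 = (-8*u) du + (0) dv
  For the z component: f_3(F) = 12*u^2; d F_3 = (0) du + (0) dv
Combining and collecting du, dv coefficients:
  coeff of du: 48*u^3
  coeff of dv: -16*u^2*v
F^* omega = (48*u^3) du + (-16*u^2*v) dv.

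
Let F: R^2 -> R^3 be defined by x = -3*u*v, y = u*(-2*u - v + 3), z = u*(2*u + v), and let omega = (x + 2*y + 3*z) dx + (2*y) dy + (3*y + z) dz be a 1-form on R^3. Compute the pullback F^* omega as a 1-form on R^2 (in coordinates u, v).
F^* omega = (3*u*(-2*u*v + 2*v^2 - 7*v + 6)) du + (u^2*(-6*u + 6*v - 15)) dv

Using F^*(f dg) = (f ∘ F) d(g ∘ F), substitute each coordinate x_i by F_i(u, v) in f_i, and replace dx_i by d F_i = (∂F_i/∂u) du + (∂F_i/∂v) dv.
  For the x component: f_1(F) = 2*u*(u - v + 3); d F_1 = (-3*v) du + (-3*u) dv
  For the y component: f_2(F) = 2*u*(-2*u - v + 3); d F_2 = (-4*u - v + 3) du + (-u) dv
  For the z component: f_3(F) = u*(-4*u - 2*v + 9); d F_3 = (4*u + v) du + (u) dv
Combining and collecting du, dv coefficients:
  coeff of du: 3*u*(-2*u*v + 2*v^2 - 7*v + 6)
  coeff of dv: u^2*(-6*u + 6*v - 15)
F^* omega = (3*u*(-2*u*v + 2*v^2 - 7*v + 6)) du + (u^2*(-6*u + 6*v - 15)) dv.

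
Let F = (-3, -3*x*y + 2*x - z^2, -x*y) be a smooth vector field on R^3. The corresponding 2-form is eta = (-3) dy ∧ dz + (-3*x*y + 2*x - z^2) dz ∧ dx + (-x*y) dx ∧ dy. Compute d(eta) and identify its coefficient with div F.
d(eta) = (-3*x) dx ∧ dy ∧ dz; div F = -3*x

For a 2-form in R^3 of the form above, applying d gives a 3-form with coefficient ∂P/∂x + ∂Q/∂y + ∂R/∂z:
  ∂P/∂x = 0
  ∂Q/∂y = -3*x
  ∂R/∂z = 0
Sum = -3*x, which is exactly div F.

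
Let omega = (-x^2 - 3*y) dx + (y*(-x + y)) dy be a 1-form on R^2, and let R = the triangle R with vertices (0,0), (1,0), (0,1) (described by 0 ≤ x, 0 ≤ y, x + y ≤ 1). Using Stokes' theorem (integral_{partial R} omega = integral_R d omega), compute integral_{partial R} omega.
integral_(partial R) omega = 4/3

Stokes: integral_partial_R omega = integral_R d omega with d omega = (∂Q/∂x - ∂P/∂y) dx ∧ dy.
  ∂Q/∂x = -y
  ∂P/∂y = -3
  integrand = ∂Q/∂x - ∂P/∂y = 3 - y.
Integrating over R: integral_0^1 integral_0^{1-x} (3 - y) dy dx = 4/3.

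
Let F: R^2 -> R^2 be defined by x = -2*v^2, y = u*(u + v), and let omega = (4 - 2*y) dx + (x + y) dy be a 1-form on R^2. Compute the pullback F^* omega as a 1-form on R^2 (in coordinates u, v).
F^* omega = (2*u^3 + 3*u^2*v - 3*u*v^2 - 2*v^3) du + (u^3 + 9*u^2*v + 6*u*v^2 - 16*v) dv

Using F^*(f dg) = (f ∘ F) d(g ∘ F), substitute each coordinate x_i by F_i(u, v) in f_i, and replace dx_i by d F_i = (∂F_i/∂u) du + (∂F_i/∂v) dv.
  For the x component: f_1(F) = -2*u^2 - 2*u*v + 4; d F_1 = (0) du + (-4*v) dv
  For the y component: f_2(F) = u^2 + u*v - 2*v^2; d F_2 = (2*u + v) du + (u) dv
Combining and collecting du, dv coefficients:
  coeff of du: 2*u^3 + 3*u^2*v - 3*u*v^2 - 2*v^3
  coeff of dv: u^3 + 9*u^2*v + 6*u*v^2 - 16*v
F^* omega = (2*u^3 + 3*u^2*v - 3*u*v^2 - 2*v^3) du + (u^3 + 9*u^2*v + 6*u*v^2 - 16*v) dv.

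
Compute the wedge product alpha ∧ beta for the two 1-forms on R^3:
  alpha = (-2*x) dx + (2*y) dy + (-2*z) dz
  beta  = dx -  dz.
alpha ∧ beta = (2*x + 2*z) dx ∧ dz + (-2*y) dx ∧ dy + (-2*y) dy ∧ dz

Distribute the wedge, using dx_i ∧ dx_j = -dx_j ∧ dx_i and dx_i ∧ dx_i = 0. For each pair (i, j) with i < j, the coefficient of dx_i ∧ dx_j in alpha ∧ beta is (alpha_i * beta_j - alpha_j * beta_i). Collecting: alpha ∧ beta = (2*x + 2*z) dx ∧ dz + (-2*y) dx ∧ dy + (-2*y) dy ∧ dz.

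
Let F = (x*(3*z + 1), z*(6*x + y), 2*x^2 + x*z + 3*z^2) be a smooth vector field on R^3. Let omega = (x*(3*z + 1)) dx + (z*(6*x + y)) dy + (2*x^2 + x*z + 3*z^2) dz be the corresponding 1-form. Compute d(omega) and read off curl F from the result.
d(omega) = (-6*x - y) dy ∧ dz + (-x - z) dz ∧ dx + (6*z) dx ∧ dy; curl F = (-6*x - y, -x - z, 6*z)

d omega = sum_{i<j} (∂f_j/∂x_i - ∂f_i/∂x_j) dx_i ∧ dx_j. Under the identification (dy ∧ dz, dz ∧ dx, dx ∧ dy) ↔ (e_x, e_y, e_z), the coefficients are exactly the components of curl F. Compute:
  ∂R/∂y - ∂Q/∂z = (0) - (6*x + y) = -6*x - y
  ∂P/∂z - ∂R/∂x = (3*x) - (4*x + z) = -x - z
  ∂Q/∂x - ∂P/∂y = (6*z) - (0) = 6*z.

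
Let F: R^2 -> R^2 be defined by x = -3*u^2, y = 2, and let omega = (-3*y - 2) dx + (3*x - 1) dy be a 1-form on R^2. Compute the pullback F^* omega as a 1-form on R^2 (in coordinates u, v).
F^* omega = (48*u) du

Using F^*(f dg) = (f ∘ F) d(g ∘ F), substitute each coordinate x_i by F_i(u, v) in f_i, and replace dx_i by d F_i = (∂F_i/∂u) du + (∂F_i/∂v) dv.
  For the x component: f_1(F) = -8; d F_1 = (-6*u) du + (0) dv
  For the y component: f_2(F) = -9*u^2 - 1; d F_2 = (0) du + (0) dv
Combining and collecting du, dv coefficients:
  coeff of du: 48*u
  coeff of dv: 0
F^* omega = (48*u) du.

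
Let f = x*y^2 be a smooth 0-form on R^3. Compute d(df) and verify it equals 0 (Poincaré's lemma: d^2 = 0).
d(df) = 0

Step 1: df = sum_i (∂f/∂x_i) dx_i = (y^2) dx + (2*x*y) dy + (0) dz.
Step 2: Apply d again. Using the 1-form formula, the coefficient of dx ∧ dy in d(df) is ∂^2 f/∂x ∂y - ∂^2 f/∂y ∂x = (2*y) - (2*y) = 0 (equality of mixed partials for smooth f).
Similarly for dx ∧ dz and dy ∧ dz — all coefficients vanish. So d(df) = 0.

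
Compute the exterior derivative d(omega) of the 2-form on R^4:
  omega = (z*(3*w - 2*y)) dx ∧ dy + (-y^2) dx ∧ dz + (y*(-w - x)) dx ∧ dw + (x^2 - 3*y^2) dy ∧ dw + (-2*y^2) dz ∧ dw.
d(omega) = (3*w) dx ∧ dy ∧ dz + (w + 3*x + 3*z) dx ∧ dy ∧ dw + (-4*y) dy ∧ dz ∧ dw

For a 2-form omega = sum_{i<j} g_{ij} dx_i ∧ dx_j, the exterior derivative is
  d(omega) = sum_{i<j} d(g_{ij}) ∧ dx_i ∧ dx_j = sum_{i<j, k} (∂g_{ij}/∂x_k) dx_k ∧ dx_i ∧ dx_j.
Expand each term, using dx_k ∧ dx_i ∧ dx_j = sgn(permutation) dx_{(a)} ∧ dx_{(b)} ∧ dx_{(c)} with (a < b < c) sorted:
  d(z*(3*w - 2*y)) includes (∂/∂z)(z*(3*w - 2*y)) dz = (3*w - 2*y) dz, which multiplied by dx ∧ dy gives (3*w - 2*y) dx ∧ dy ∧ dz
  d(z*(3*w - 2*y)) includes (∂/∂w)(z*(3*w - 2*y)) dw = (3*z) dw, which multiplied by dx ∧ dy gives (3*z) dx ∧ dy ∧ dw
  d(-y^2) includes (∂/∂y)(-y^2) dy = (-2*y) dy, which multiplied by dx ∧ dz gives (2*y) dx ∧ dy ∧ dz
  d(y*(-w - x)) includes (∂/∂y)(y*(-w - x)) dy = (-w - x) dy, which multiplied by dx ∧ dw gives (w + x) dx ∧ dy ∧ dw
  d(x^2 - 3*y^2) includes (∂/∂x)(x^2 - 3*y^2) dx = (2*x) dx, which multiplied by dy ∧ dw gives (2*x) dx ∧ dy ∧ dw
  d(-2*y^2) includes (∂/∂y)(-2*y^2) dy = (-4*y) dy, which multiplied by dz ∧ dw gives (-4*y) dy ∧ dz ∧ dw
Collecting like 3-forms: d(omega) = (3*w) dx ∧ dy ∧ dz + (w + 3*x + 3*z) dx ∧ dy ∧ dw + (-4*y) dy ∧ dz ∧ dw.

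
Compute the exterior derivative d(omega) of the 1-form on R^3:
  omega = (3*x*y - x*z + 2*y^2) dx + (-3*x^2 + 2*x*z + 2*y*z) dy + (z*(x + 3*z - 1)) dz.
d(omega) = (-9*x - 4*y + 2*z) dx ∧ dy + (x + z) dx ∧ dz + (-2*x - 2*y) dy ∧ dz

For a 1-form omega = sum_i f_i dx_i, the exterior derivative is
  d(omega) = sum_{i < j} (∂f_j/∂x_i - ∂f_i/∂x_j) dx_i ∧ dx_j.
  coefficient of dx ∧ dy: ∂f_2/∂x - ∂f_1/∂y = ∂(-3*x^2 + 2*x*z + 2*y*z)/∂x - ∂(3*x*y - x*z + 2*y^2)/∂y = -9*x - 4*y + 2*z
  coefficient of dx ∧ dz: ∂f_3/∂x - ∂f_1/∂z = ∂(z*(x + 3*z - 1))/∂x - ∂(3*x*y - x*z + 2*y^2)/∂z = x + z
  coefficient of dy ∧ dz: ∂f_3/∂y - ∂f_2/∂z = ∂(z*(x + 3*z - 1))/∂y - ∂(-3*x^2 + 2*x*z + 2*y*z)/∂z = -2*x - 2*y
Assembling: d(omega) = (-9*x - 4*y + 2*z) dx ∧ dy + (x + z) dx ∧ dz + (-2*x - 2*y) dy ∧ dz.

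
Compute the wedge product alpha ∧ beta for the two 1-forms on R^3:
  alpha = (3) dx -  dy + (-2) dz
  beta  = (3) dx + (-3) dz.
alpha ∧ beta = (-3) dx ∧ dz + (3) dx ∧ dy + (3) dy ∧ dz

Distribute the wedge, using dx_i ∧ dx_j = -dx_j ∧ dx_i and dx_i ∧ dx_i = 0. For each pair (i, j) with i < j, the coefficient of dx_i ∧ dx_j in alpha ∧ beta is (alpha_i * beta_j - alpha_j * beta_i). Collecting: alpha ∧ beta = (-3) dx ∧ dz + (3) dx ∧ dy + (3) dy ∧ dz.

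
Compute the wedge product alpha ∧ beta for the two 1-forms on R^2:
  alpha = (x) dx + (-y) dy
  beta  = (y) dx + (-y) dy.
alpha ∧ beta = (y*(-x + y)) dx ∧ dy

Distribute the wedge, using dx_i ∧ dx_j = -dx_j ∧ dx_i and dx_i ∧ dx_i = 0. For each pair (i, j) with i < j, the coefficient of dx_i ∧ dx_j in alpha ∧ beta is (alpha_i * beta_j - alpha_j * beta_i). Collecting: alpha ∧ beta = (y*(-x + y)) dx ∧ dy.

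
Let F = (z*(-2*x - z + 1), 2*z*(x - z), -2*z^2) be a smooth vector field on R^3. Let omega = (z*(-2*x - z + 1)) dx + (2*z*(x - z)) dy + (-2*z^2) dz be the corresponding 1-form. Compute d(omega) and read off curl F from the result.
d(omega) = (-2*x + 4*z) dy ∧ dz + (-2*x - 2*z + 1) dz ∧ dx + (2*z) dx ∧ dy; curl F = (-2*x + 4*z, -2*x - 2*z + 1, 2*z)

d omega = sum_{i<j} (∂f_j/∂x_i - ∂f_i/∂x_j) dx_i ∧ dx_j. Under the identification (dy ∧ dz, dz ∧ dx, dx ∧ dy) ↔ (e_x, e_y, e_z), the coefficients are exactly the components of curl F. Compute:
  ∂R/∂y - ∂Q/∂z = (0) - (2*x - 4*z) = -2*x + 4*z
  ∂P/∂z - ∂R/∂x = (-2*x - 2*z + 1) - (0) = -2*x - 2*z + 1
  ∂Q/∂x - ∂P/∂y = (2*z) - (0) = 2*z.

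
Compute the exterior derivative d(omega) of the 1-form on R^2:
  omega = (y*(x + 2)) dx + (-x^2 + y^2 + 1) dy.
d(omega) = (-3*x - 2) dx ∧ dy

For a 1-form omega = sum_i f_i dx_i, the exterior derivative is
  d(omega) = sum_{i < j} (∂f_j/∂x_i - ∂f_i/∂x_j) dx_i ∧ dx_j.
  coefficient of dx ∧ dy: ∂f_2/∂x - ∂f_1/∂y = ∂(-x^2 + y^2 + 1)/∂x - ∂(y*(x + 2))/∂y = -3*x - 2
Assembling: d(omega) = (-3*x - 2) dx ∧ dy.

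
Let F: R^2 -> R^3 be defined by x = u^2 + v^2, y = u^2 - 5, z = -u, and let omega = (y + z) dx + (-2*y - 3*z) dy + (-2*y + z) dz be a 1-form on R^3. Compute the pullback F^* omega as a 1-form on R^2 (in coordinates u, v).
F^* omega = (-2*u^3 + 6*u^2 + 11*u - 10) du + (2*v*(u^2 - u - 5)) dv

Using F^*(f dg) = (f ∘ F) d(g ∘ F), substitute each coordinate x_i by F_i(u, v) in f_i, and replace dx_i by d F_i = (∂F_i/∂u) du + (∂F_i/∂v) dv.
  For the x component: f_1(F) = u^2 - u - 5; d F_1 = (2*u) du + (2*v) dv
  For the y component: f_2(F) = -2*u^2 + 3*u + 10; d F_2 = (2*u) du + (0) dv
  For the z component: f_3(F) = -2*u^2 - u + 10; d F_3 = (-1) du + (0) dv
Combining and collecting du, dv coefficients:
  coeff of du: -2*u^3 + 6*u^2 + 11*u - 10
  coeff of dv: 2*v*(u^2 - u - 5)
F^* omega = (-2*u^3 + 6*u^2 + 11*u - 10) du + (2*v*(u^2 - u - 5)) dv.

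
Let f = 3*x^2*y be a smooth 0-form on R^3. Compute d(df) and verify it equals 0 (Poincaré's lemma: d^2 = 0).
d(df) = 0

Step 1: df = sum_i (∂f/∂x_i) dx_i = (6*x*y) dx + (3*x^2) dy + (0) dz.
Step 2: Apply d again. Using the 1-form formula, the coefficient of dx ∧ dy in d(df) is ∂^2 f/∂x ∂y - ∂^2 f/∂y ∂x = (6*x) - (6*x) = 0 (equality of mixed partials for smooth f).
Similarly for dx ∧ dz and dy ∧ dz — all coefficients vanish. So d(df) = 0.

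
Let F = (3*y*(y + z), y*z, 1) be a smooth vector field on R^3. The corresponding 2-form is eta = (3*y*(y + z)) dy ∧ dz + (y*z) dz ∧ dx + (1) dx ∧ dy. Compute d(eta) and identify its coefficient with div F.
d(eta) = (z) dx ∧ dy ∧ dz; div F = z

For a 2-form in R^3 of the form above, applying d gives a 3-form with coefficient ∂P/∂x + ∂Q/∂y + ∂R/∂z:
  ∂P/∂x = 0
  ∂Q/∂y = z
  ∂R/∂z = 0
Sum = z, which is exactly div F.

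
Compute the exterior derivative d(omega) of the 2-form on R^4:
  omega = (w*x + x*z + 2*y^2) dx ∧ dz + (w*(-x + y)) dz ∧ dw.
d(omega) = (-4*y) dx ∧ dy ∧ dz + (-w + x) dx ∧ dz ∧ dw + (w) dy ∧ dz ∧ dw

For a 2-form omega = sum_{i<j} g_{ij} dx_i ∧ dx_j, the exterior derivative is
  d(omega) = sum_{i<j} d(g_{ij}) ∧ dx_i ∧ dx_j = sum_{i<j, k} (∂g_{ij}/∂x_k) dx_k ∧ dx_i ∧ dx_j.
Expand each term, using dx_k ∧ dx_i ∧ dx_j = sgn(permutation) dx_{(a)} ∧ dx_{(b)} ∧ dx_{(c)} with (a < b < c) sorted:
  d(w*x + x*z + 2*y^2) includes (∂/∂y)(w*x + x*z + 2*y^2) dy = (4*y) dy, which multiplied by dx ∧ dz gives (-4*y) dx ∧ dy ∧ dz
  d(w*x + x*z + 2*y^2) includes (∂/∂w)(w*x + x*z + 2*y^2) dw = (x) dw, which multiplied by dx ∧ dz gives (x) dx ∧ dz ∧ dw
  d(w*(-x + y)) includes (∂/∂x)(w*(-x + y)) dx = (-w) dx, which multiplied by dz ∧ dw gives (-w) dx ∧ dz ∧ dw
  d(w*(-x + y)) includes (∂/∂y)(w*(-x + y)) dy = (w) dy, which multiplied by dz ∧ dw gives (w) dy ∧ dz ∧ dw
Collecting like 3-forms: d(omega) = (-4*y) dx ∧ dy ∧ dz + (-w + x) dx ∧ dz ∧ dw + (w) dy ∧ dz ∧ dw.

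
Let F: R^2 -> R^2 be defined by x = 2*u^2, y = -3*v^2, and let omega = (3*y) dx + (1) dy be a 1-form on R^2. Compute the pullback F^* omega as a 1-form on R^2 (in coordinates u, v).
F^* omega = (-36*u*v^2) du + (-6*v) dv

Using F^*(f dg) = (f ∘ F) d(g ∘ F), substitute each coordinate x_i by F_i(u, v) in f_i, and replace dx_i by d F_i = (∂F_i/∂u) du + (∂F_i/∂v) dv.
  For the x component: f_1(F) = -9*v^2; d F_1 = (4*u) du + (0) dv
  For the y component: f_2(F) = 1; d F_2 = (0) du + (-6*v) dv
Combining and collecting du, dv coefficients:
  coeff of du: -36*u*v^2
  coeff of dv: -6*v
F^* omega = (-36*u*v^2) du + (-6*v) dv.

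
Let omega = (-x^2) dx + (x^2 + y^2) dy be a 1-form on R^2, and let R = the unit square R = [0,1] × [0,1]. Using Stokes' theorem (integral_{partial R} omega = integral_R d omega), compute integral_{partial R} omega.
integral_(partial R) omega = 1

Stokes: integral_partial_R omega = integral_R d omega with d omega = (∂Q/∂x - ∂P/∂y) dx ∧ dy.
  ∂Q/∂x = 2*x
  ∂P/∂y = 0
  integrand = ∂Q/∂x - ∂P/∂y = 2*x.
Integrating over R: integral_0^1 integral_0^1 (2*x) dx dy = 1.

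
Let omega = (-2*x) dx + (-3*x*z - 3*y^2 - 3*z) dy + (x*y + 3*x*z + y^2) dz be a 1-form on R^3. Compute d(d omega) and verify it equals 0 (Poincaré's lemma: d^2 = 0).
d(d omega) = 0

Step 1: d omega = sum_{i<j} (∂f_j/∂x_i - ∂f_i/∂x_j) dx_i ∧ dx_j:
  coeff of dx ∧ dy: -3*z
  coeff of dx ∧ dz: y + 3*z
  coeff of dy ∧ dz: 4*x + 2*y + 3
Step 2: Apply d again to each 2-form coefficient. The only possible 3-form in R^3 is dx ∧ dy ∧ dz, with coefficient
  ∂(coeff of dy∧dz)/∂x - ∂(coeff of dx∧dz)/∂y + ∂(coeff of dx∧dy)/∂z
  = ∂/∂x (4*x + 2*y + 3) - ∂/∂y (y + 3*z) + ∂/∂z (-3*z).
Each of these terms simplifies to sums of mixed partials that cancel in pairs. The result is 0 (by equality of mixed partials for smooth functions — Schwarz / Clairaut).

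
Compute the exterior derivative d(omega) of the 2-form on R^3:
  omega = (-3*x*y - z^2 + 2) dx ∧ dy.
d(omega) = (-2*z) dx ∧ dy ∧ dz

For a 2-form omega = sum_{i<j} g_{ij} dx_i ∧ dx_j, the exterior derivative is
  d(omega) = sum_{i<j} d(g_{ij}) ∧ dx_i ∧ dx_j = sum_{i<j, k} (∂g_{ij}/∂x_k) dx_k ∧ dx_i ∧ dx_j.
Expand each term, using dx_k ∧ dx_i ∧ dx_j = sgn(permutation) dx_{(a)} ∧ dx_{(b)} ∧ dx_{(c)} with (a < b < c) sorted:
  d(-3*x*y - z^2 + 2) includes (∂/∂z)(-3*x*y - z^2 + 2) dz = (-2*z) dz, which multiplied by dx ∧ dy gives (-2*z) dx ∧ dy ∧ dz
Collecting like 3-forms: d(omega) = (-2*z) dx ∧ dy ∧ dz.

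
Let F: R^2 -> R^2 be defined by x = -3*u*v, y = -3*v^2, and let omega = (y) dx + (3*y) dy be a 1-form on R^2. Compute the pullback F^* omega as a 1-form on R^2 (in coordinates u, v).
F^* omega = (9*v^3) du + (9*v^2*(u + 6*v)) dv

Using F^*(f dg) = (f ∘ F) d(g ∘ F), substitute each coordinate x_i by F_i(u, v) in f_i, and replace dx_i by d F_i = (∂F_i/∂u) du + (∂F_i/∂v) dv.
  For the x component: f_1(F) = -3*v^2; d F_1 = (-3*v) du + (-3*u) dv
  For the y component: f_2(F) = -9*v^2; d F_2 = (0) du + (-6*v) dv
Combining and collecting du, dv coefficients:
  coeff of du: 9*v^3
  coeff of dv: 9*v^2*(u + 6*v)
F^* omega = (9*v^3) du + (9*v^2*(u + 6*v)) dv.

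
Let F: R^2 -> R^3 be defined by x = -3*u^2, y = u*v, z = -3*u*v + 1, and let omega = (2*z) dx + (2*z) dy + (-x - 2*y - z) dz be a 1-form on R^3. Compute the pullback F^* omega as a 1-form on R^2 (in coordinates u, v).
F^* omega = (27*u^2*v - 9*u*v^2 - 12*u + 5*v) du + (u*(-9*u^2 - 9*u*v + 5)) dv

Using F^*(f dg) = (f ∘ F) d(g ∘ F), substitute each coordinate x_i by F_i(u, v) in f_i, and replace dx_i by d F_i = (∂F_i/∂u) du + (∂F_i/∂v) dv.
  For the x component: f_1(F) = -6*u*v + 2; d F_1 = (-6*u) du + (0) dv
  For the y component: f_2(F) = -6*u*v + 2; d F_2 = (v) du + (u) dv
  For the z component: f_3(F) = 3*u^2 + u*v - 1; d F_3 = (-3*v) du + (-3*u) dv
Combining and collecting du, dv coefficients:
  coeff of du: 27*u^2*v - 9*u*v^2 - 12*u + 5*v
  coeff of dv: u*(-9*u^2 - 9*u*v + 5)
F^* omega = (27*u^2*v - 9*u*v^2 - 12*u + 5*v) du + (u*(-9*u^2 - 9*u*v + 5)) dv.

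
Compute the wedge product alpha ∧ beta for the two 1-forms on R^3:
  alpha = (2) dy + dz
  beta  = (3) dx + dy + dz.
alpha ∧ beta = (-6) dx ∧ dy + (1) dy ∧ dz + (-3) dx ∧ dz

Distribute the wedge, using dx_i ∧ dx_j = -dx_j ∧ dx_i and dx_i ∧ dx_i = 0. For each pair (i, j) with i < j, the coefficient of dx_i ∧ dx_j in alpha ∧ beta is (alpha_i * beta_j - alpha_j * beta_i). Collecting: alpha ∧ beta = (-6) dx ∧ dy + (1) dy ∧ dz + (-3) dx ∧ dz.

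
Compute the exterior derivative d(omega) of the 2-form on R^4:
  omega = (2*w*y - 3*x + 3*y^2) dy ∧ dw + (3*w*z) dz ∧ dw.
d(omega) = (-3) dx ∧ dy ∧ dw

For a 2-form omega = sum_{i<j} g_{ij} dx_i ∧ dx_j, the exterior derivative is
  d(omega) = sum_{i<j} d(g_{ij}) ∧ dx_i ∧ dx_j = sum_{i<j, k} (∂g_{ij}/∂x_k) dx_k ∧ dx_i ∧ dx_j.
Expand each term, using dx_k ∧ dx_i ∧ dx_j = sgn(permutation) dx_{(a)} ∧ dx_{(b)} ∧ dx_{(c)} with (a < b < c) sorted:
  d(2*w*y - 3*x + 3*y^2) includes (∂/∂x)(2*w*y - 3*x + 3*y^2) dx = (-3) dx, which multiplied by dy ∧ dw gives (-3) dx ∧ dy ∧ dw
Collecting like 3-forms: d(omega) = (-3) dx ∧ dy ∧ dw.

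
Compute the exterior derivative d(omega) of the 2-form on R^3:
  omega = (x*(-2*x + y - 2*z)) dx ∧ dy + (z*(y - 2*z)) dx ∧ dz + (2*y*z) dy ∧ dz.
d(omega) = (-2*x - z) dx ∧ dy ∧ dz

For a 2-form omega = sum_{i<j} g_{ij} dx_i ∧ dx_j, the exterior derivative is
  d(omega) = sum_{i<j} d(g_{ij}) ∧ dx_i ∧ dx_j = sum_{i<j, k} (∂g_{ij}/∂x_k) dx_k ∧ dx_i ∧ dx_j.
Expand each term, using dx_k ∧ dx_i ∧ dx_j = sgn(permutation) dx_{(a)} ∧ dx_{(b)} ∧ dx_{(c)} with (a < b < c) sorted:
  d(x*(-2*x + y - 2*z)) includes (∂/∂z)(x*(-2*x + y - 2*z)) dz = (-2*x) dz, which multiplied by dx ∧ dy gives (-2*x) dx ∧ dy ∧ dz
  d(z*(y - 2*z)) includes (∂/∂y)(z*(y - 2*z)) dy = (z) dy, which multiplied by dx ∧ dz gives (-z) dx ∧ dy ∧ dz
Collecting like 3-forms: d(omega) = (-2*x - z) dx ∧ dy ∧ dz.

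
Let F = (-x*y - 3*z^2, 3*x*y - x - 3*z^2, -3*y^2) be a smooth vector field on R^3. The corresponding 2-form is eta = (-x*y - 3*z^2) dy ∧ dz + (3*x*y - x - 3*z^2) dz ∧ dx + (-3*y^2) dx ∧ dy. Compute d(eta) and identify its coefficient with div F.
d(eta) = (3*x - y) dx ∧ dy ∧ dz; div F = 3*x - y

For a 2-form in R^3 of the form above, applying d gives a 3-form with coefficient ∂P/∂x + ∂Q/∂y + ∂R/∂z:
  ∂P/∂x = -y
  ∂Q/∂y = 3*x
  ∂R/∂z = 0
Sum = 3*x - y, which is exactly div F.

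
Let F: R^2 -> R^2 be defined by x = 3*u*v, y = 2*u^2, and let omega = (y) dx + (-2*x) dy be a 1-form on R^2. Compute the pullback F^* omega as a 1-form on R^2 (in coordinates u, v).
F^* omega = (-18*u^2*v) du + (6*u^3) dv

Using F^*(f dg) = (f ∘ F) d(g ∘ F), substitute each coordinate x_i by F_i(u, v) in f_i, and replace dx_i by d F_i = (∂F_i/∂u) du + (∂F_i/∂v) dv.
  For the x component: f_1(F) = 2*u^2; d F_1 = (3*v) du + (3*u) dv
  For the y component: f_2(F) = -6*u*v; d F_2 = (4*u) du + (0) dv
Combining and collecting du, dv coefficients:
  coeff of du: -18*u^2*v
  coeff of dv: 6*u^3
F^* omega = (-18*u^2*v) du + (6*u^3) dv.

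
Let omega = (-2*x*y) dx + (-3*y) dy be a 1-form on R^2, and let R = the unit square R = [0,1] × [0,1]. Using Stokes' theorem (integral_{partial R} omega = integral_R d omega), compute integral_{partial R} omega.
integral_(partial R) omega = 1

Stokes: integral_partial_R omega = integral_R d omega with d omega = (∂Q/∂x - ∂P/∂y) dx ∧ dy.
  ∂Q/∂x = 0
  ∂P/∂y = -2*x
  integrand = ∂Q/∂x - ∂P/∂y = 2*x.
Integrating over R: integral_0^1 integral_0^1 (2*x) dx dy = 1.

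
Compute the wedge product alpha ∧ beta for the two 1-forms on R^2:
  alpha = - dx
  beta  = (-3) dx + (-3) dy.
alpha ∧ beta = (3) dx ∧ dy

Distribute the wedge, using dx_i ∧ dx_j = -dx_j ∧ dx_i and dx_i ∧ dx_i = 0. For each pair (i, j) with i < j, the coefficient of dx_i ∧ dx_j in alpha ∧ beta is (alpha_i * beta_j - alpha_j * beta_i). Collecting: alpha ∧ beta = (3) dx ∧ dy.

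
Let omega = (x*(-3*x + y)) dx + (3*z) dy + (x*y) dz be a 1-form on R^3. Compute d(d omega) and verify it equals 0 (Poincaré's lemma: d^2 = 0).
d(d omega) = 0

Step 1: d omega = sum_{i<j} (∂f_j/∂x_i - ∂f_i/∂x_j) dx_i ∧ dx_j:
  coeff of dx ∧ dy: -x
  coeff of dx ∧ dz: y
  coeff of dy ∧ dz: x - 3
Step 2: Apply d again to each 2-form coefficient. The only possible 3-form in R^3 is dx ∧ dy ∧ dz, with coefficient
  ∂(coeff of dy∧dz)/∂x - ∂(coeff of dx∧dz)/∂y + ∂(coeff of dx∧dy)/∂z
  = ∂/∂x (x - 3) - ∂/∂y (y) + ∂/∂z (-x).
Each of these terms simplifies to sums of mixed partials that cancel in pairs. The result is 0 (by equality of mixed partials for smooth functions — Schwarz / Clairaut).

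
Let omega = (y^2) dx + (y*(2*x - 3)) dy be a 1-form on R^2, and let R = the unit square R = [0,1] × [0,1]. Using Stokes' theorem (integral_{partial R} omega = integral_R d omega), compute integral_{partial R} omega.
integral_(partial R) omega = 0

Stokes: integral_partial_R omega = integral_R d omega with d omega = (∂Q/∂x - ∂P/∂y) dx ∧ dy.
  ∂Q/∂x = 2*y
  ∂P/∂y = 2*y
  integrand = ∂Q/∂x - ∂P/∂y = 0.
Integrating over R: integral_0^1 integral_0^1 (0) dx dy = 0.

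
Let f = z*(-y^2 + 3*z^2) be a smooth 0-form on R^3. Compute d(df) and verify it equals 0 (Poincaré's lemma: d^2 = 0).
d(df) = 0

Step 1: df = sum_i (∂f/∂x_i) dx_i = (0) dx + (-2*y*z) dy + (-y^2 + 9*z^2) dz.
Step 2: Apply d again. Using the 1-form formula, the coefficient of dx ∧ dy in d(df) is ∂^2 f/∂x ∂y - ∂^2 f/∂y ∂x = (0) - (0) = 0 (equality of mixed partials for smooth f).
Similarly for dx ∧ dz and dy ∧ dz — all coefficients vanish. So d(df) = 0.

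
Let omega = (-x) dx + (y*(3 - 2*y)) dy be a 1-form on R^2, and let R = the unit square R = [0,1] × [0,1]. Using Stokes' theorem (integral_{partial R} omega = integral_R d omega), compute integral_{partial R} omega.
integral_(partial R) omega = 0

Stokes: integral_partial_R omega = integral_R d omega with d omega = (∂Q/∂x - ∂P/∂y) dx ∧ dy.
  ∂Q/∂x = 0
  ∂P/∂y = 0
  integrand = ∂Q/∂x - ∂P/∂y = 0.
Integrating over R: integral_0^1 integral_0^1 (0) dx dy = 0.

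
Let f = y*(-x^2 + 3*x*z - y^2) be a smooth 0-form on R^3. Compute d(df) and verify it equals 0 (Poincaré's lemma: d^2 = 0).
d(df) = 0

Step 1: df = sum_i (∂f/∂x_i) dx_i = (y*(-2*x + 3*z)) dx + (-x^2 + 3*x*z - 3*y^2) dy + (3*x*y) dz.
Step 2: Apply d again. Using the 1-form formula, the coefficient of dx ∧ dy in d(df) is ∂^2 f/∂x ∂y - ∂^2 f/∂y ∂x = (-2*x + 3*z) - (-2*x + 3*z) = 0 (equality of mixed partials for smooth f).
Similarly for dx ∧ dz and dy ∧ dz — all coefficients vanish. So d(df) = 0.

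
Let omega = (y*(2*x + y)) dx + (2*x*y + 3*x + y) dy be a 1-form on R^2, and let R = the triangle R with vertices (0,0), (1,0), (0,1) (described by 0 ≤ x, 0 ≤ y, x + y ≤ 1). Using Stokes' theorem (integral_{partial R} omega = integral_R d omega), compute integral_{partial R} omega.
integral_(partial R) omega = 7/6

Stokes: integral_partial_R omega = integral_R d omega with d omega = (∂Q/∂x - ∂P/∂y) dx ∧ dy.
  ∂Q/∂x = 2*y + 3
  ∂P/∂y = 2*x + 2*y
  integrand = ∂Q/∂x - ∂P/∂y = 3 - 2*x.
Integrating over R: integral_0^1 integral_0^{1-x} (3 - 2*x) dy dx = 7/6.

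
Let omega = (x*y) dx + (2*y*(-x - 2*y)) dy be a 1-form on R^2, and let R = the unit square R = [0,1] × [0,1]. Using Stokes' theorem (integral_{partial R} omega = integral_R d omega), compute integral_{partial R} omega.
integral_(partial R) omega = -3/2

Stokes: integral_partial_R omega = integral_R d omega with d omega = (∂Q/∂x - ∂P/∂y) dx ∧ dy.
  ∂Q/∂x = -2*y
  ∂P/∂y = x
  integrand = ∂Q/∂x - ∂P/∂y = -x - 2*y.
Integrating over R: integral_0^1 integral_0^1 (-x - 2*y) dx dy = -3/2.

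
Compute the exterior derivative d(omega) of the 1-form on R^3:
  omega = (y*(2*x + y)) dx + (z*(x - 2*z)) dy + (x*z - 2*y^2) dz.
d(omega) = (-2*x - 2*y + z) dx ∧ dy + (z) dx ∧ dz + (-x - 4*y + 4*z) dy ∧ dz

For a 1-form omega = sum_i f_i dx_i, the exterior derivative is
  d(omega) = sum_{i < j} (∂f_j/∂x_i - ∂f_i/∂x_j) dx_i ∧ dx_j.
  coefficient of dx ∧ dy: ∂f_2/∂x - ∂f_1/∂y = ∂(z*(x - 2*z))/∂x - ∂(y*(2*x + y))/∂y = -2*x - 2*y + z
  coefficient of dx ∧ dz: ∂f_3/∂x - ∂f_1/∂z = ∂(x*z - 2*y^2)/∂x - ∂(y*(2*x + y))/∂z = z
  coefficient of dy ∧ dz: ∂f_3/∂y - ∂f_2/∂z = ∂(x*z - 2*y^2)/∂y - ∂(z*(x - 2*z))/∂z = -x - 4*y + 4*z
Assembling: d(omega) = (-2*x - 2*y + z) dx ∧ dy + (z) dx ∧ dz + (-x - 4*y + 4*z) dy ∧ dz.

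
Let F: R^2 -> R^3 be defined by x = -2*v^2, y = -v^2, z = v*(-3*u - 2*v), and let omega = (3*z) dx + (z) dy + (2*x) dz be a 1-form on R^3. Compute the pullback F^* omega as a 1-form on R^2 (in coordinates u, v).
F^* omega = (12*v^3) du + (v^2*(54*u + 44*v)) dv

Using F^*(f dg) = (f ∘ F) d(g ∘ F), substitute each coordinate x_i by F_i(u, v) in f_i, and replace dx_i by d F_i = (∂F_i/∂u) du + (∂F_i/∂v) dv.
  For the x component: f_1(F) = 3*v*(-3*u - 2*v); d F_1 = (0) du + (-4*v) dv
  For the y component: f_2(F) = v*(-3*u - 2*v); d F_2 = (0) du + (-2*v) dv
  For the z component: f_3(F) = -4*v^2; d F_3 = (-3*v) du + (-3*u - 4*v) dv
Combining and collecting du, dv coefficients:
  coeff of du: 12*v^3
  coeff of dv: v^2*(54*u + 44*v)
F^* omega = (12*v^3) du + (v^2*(54*u + 44*v)) dv.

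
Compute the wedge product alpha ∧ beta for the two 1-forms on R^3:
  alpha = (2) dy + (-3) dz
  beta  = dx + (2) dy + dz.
alpha ∧ beta = (-2) dx ∧ dy + (8) dy ∧ dz + (3) dx ∧ dz

Distribute the wedge, using dx_i ∧ dx_j = -dx_j ∧ dx_i and dx_i ∧ dx_i = 0. For each pair (i, j) with i < j, the coefficient of dx_i ∧ dx_j in alpha ∧ beta is (alpha_i * beta_j - alpha_j * beta_i). Collecting: alpha ∧ beta = (-2) dx ∧ dy + (8) dy ∧ dz + (3) dx ∧ dz.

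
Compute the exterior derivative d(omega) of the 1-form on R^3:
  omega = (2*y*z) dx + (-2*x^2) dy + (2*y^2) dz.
d(omega) = (-4*x - 2*z) dx ∧ dy + (-2*y) dx ∧ dz + (4*y) dy ∧ dz

For a 1-form omega = sum_i f_i dx_i, the exterior derivative is
  d(omega) = sum_{i < j} (∂f_j/∂x_i - ∂f_i/∂x_j) dx_i ∧ dx_j.
  coefficient of dx ∧ dy: ∂f_2/∂x - ∂f_1/∂y = ∂(-2*x^2)/∂x - ∂(2*y*z)/∂y = -4*x - 2*z
  coefficient of dx ∧ dz: ∂f_3/∂x - ∂f_1/∂z = ∂(2*y^2)/∂x - ∂(2*y*z)/∂z = -2*y
  coefficient of dy ∧ dz: ∂f_3/∂y - ∂f_2/∂z = ∂(2*y^2)/∂y - ∂(-2*x^2)/∂z = 4*y
Assembling: d(omega) = (-4*x - 2*z) dx ∧ dy + (-2*y) dx ∧ dz + (4*y) dy ∧ dz.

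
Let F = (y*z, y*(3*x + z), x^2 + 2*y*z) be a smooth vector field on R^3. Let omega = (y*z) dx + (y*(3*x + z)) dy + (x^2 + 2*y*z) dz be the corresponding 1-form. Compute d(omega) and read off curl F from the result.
d(omega) = (-y + 2*z) dy ∧ dz + (-2*x + y) dz ∧ dx + (3*y - z) dx ∧ dy; curl F = (-y + 2*z, -2*x + y, 3*y - z)

d omega = sum_{i<j} (∂f_j/∂x_i - ∂f_i/∂x_j) dx_i ∧ dx_j. Under the identification (dy ∧ dz, dz ∧ dx, dx ∧ dy) ↔ (e_x, e_y, e_z), the coefficients are exactly the components of curl F. Compute:
  ∂R/∂y - ∂Q/∂z = (2*z) - (y) = -y + 2*z
  ∂P/∂z - ∂R/∂x = (y) - (2*x) = -2*x + y
  ∂Q/∂x - ∂P/∂y = (3*y) - (z) = 3*y - z.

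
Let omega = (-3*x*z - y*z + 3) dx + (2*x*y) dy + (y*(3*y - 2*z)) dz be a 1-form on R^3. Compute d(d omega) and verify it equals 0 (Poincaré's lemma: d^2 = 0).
d(d omega) = 0

Step 1: d omega = sum_{i<j} (∂f_j/∂x_i - ∂f_i/∂x_j) dx_i ∧ dx_j:
  coeff of dx ∧ dy: 2*y + z
  coeff of dx ∧ dz: 3*x + y
  coeff of dy ∧ dz: 6*y - 2*z
Step 2: Apply d again to each 2-form coefficient. The only possible 3-form in R^3 is dx ∧ dy ∧ dz, with coefficient
  ∂(coeff of dy∧dz)/∂x - ∂(coeff of dx∧dz)/∂y + ∂(coeff of dx∧dy)/∂z
  = ∂/∂x (6*y - 2*z) - ∂/∂y (3*x + y) + ∂/∂z (2*y + z).
Each of these terms simplifies to sums of mixed partials that cancel in pairs. The result is 0 (by equality of mixed partials for smooth functions — Schwarz / Clairaut).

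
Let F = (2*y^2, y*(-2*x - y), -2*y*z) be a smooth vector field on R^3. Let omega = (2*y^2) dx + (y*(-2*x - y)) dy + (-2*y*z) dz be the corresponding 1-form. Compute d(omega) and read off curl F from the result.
d(omega) = (-2*z) dy ∧ dz + (0) dz ∧ dx + (-6*y) dx ∧ dy; curl F = (-2*z, 0, -6*y)

d omega = sum_{i<j} (∂f_j/∂x_i - ∂f_i/∂x_j) dx_i ∧ dx_j. Under the identification (dy ∧ dz, dz ∧ dx, dx ∧ dy) ↔ (e_x, e_y, e_z), the coefficients are exactly the components of curl F. Compute:
  ∂R/∂y - ∂Q/∂z = (-2*z) - (0) = -2*z
  ∂P/∂z - ∂R/∂x = (0) - (0) = 0
  ∂Q/∂x - ∂P/∂y = (-2*y) - (4*y) = -6*y.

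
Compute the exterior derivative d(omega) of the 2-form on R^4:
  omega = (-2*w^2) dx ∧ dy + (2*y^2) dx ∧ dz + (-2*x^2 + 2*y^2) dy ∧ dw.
d(omega) = (-4*w - 4*x) dx ∧ dy ∧ dw + (-4*y) dx ∧ dy ∧ dz

For a 2-form omega = sum_{i<j} g_{ij} dx_i ∧ dx_j, the exterior derivative is
  d(omega) = sum_{i<j} d(g_{ij}) ∧ dx_i ∧ dx_j = sum_{i<j, k} (∂g_{ij}/∂x_k) dx_k ∧ dx_i ∧ dx_j.
Expand each term, using dx_k ∧ dx_i ∧ dx_j = sgn(permutation) dx_{(a)} ∧ dx_{(b)} ∧ dx_{(c)} with (a < b < c) sorted:
  d(-2*w^2) includes (∂/∂w)(-2*w^2) dw = (-4*w) dw, which multiplied by dx ∧ dy gives (-4*w) dx ∧ dy ∧ dw
  d(2*y^2) includes (∂/∂y)(2*y^2) dy = (4*y) dy, which multiplied by dx ∧ dz gives (-4*y) dx ∧ dy ∧ dz
  d(-2*x^2 + 2*y^2) includes (∂/∂x)(-2*x^2 + 2*y^2) dx = (-4*x) dx, which multiplied by dy ∧ dw gives (-4*x) dx ∧ dy ∧ dw
Collecting like 3-forms: d(omega) = (-4*w - 4*x) dx ∧ dy ∧ dw + (-4*y) dx ∧ dy ∧ dz.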